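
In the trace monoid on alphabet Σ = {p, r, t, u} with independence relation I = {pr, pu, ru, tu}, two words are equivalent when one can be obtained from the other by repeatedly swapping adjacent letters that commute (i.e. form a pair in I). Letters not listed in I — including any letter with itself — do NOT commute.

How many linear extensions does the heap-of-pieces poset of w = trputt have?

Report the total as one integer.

12

#0=t has no predecessor
#1=r depends on [0:t]
#2=p depends on [0:t]
#3=u has no predecessor
#4=t depends on [1:r, 2:p]
#5=t depends on [4:t]
sources: [0:t, 3:u]
N(rest) = Σ N(rest − s) over sources s of rest; N(one piece) = 1:
  size 1 → [3]=1  [5]=1
  size 2 → [3,5]=2  [4,5]=1
  size 3 → [1,4,5]=1  [2,4,5]=1  [3,4,5]=3
  size 4 → [1,2,4,5]=2  [1,3,4,5]=4  [2,3,4,5]=4
  first=0(t) contributes 10
  first=3(u) contributes 2
|[w]| = 12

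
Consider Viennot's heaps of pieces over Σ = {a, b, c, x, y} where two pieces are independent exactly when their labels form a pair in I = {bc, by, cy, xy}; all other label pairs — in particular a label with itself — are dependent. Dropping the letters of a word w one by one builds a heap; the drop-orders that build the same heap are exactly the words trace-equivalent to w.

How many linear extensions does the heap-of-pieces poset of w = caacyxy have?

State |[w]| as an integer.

piece 0:c — minimal
piece 1:a rests on {0:c}
piece 2:a rests on {1:a}
piece 3:c rests on {2:a}
piece 4:y rests on {2:a}
piece 5:x rests on {3:c}
piece 6:y rests on {4:y}
minimal pieces: {0:c}
ways to finish when only these pieces remain (= sum over removing one remaining piece with nothing left below it):
  1 left: {5}→1  {6}→1
  2 left: {3,5}→1  {4,6}→1  {5,6}→2
  3 left: {3,5,6}→3  {4,5,6}→3
  4 left: {3,4,5,6}→6
  5 left: {2,3,4,5,6}→6
  placing 0:c first → 6 extensions

6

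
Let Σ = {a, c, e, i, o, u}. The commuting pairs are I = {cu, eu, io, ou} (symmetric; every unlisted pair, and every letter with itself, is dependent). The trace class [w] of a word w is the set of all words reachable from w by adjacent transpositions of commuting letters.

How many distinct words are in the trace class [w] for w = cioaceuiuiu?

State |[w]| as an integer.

#0=c has no predecessor
#1=i depends on [0:c]
#2=o depends on [0:c]
#3=a depends on [1:i, 2:o]
#4=c depends on [3:a]
#5=e depends on [4:c]
#6=u depends on [3:a]
#7=i depends on [5:e, 6:u]
#8=u depends on [7:i]
#9=i depends on [8:u]
#10=u depends on [9:i]
sources: [0:c]
N(rest) = Σ N(rest − s) over sources s of rest; N(one piece) = 1:
  size 1 → [10]=1
  size 2 → [9,10]=1
  size 3 → [8,9,10]=1
  size 4 → [7,8,9,10]=1
  size 5 → [5,7,8,9,10]=1  [6,7,8,9,10]=1
  size 6 → [4,5,7,8,9,10]=1  [5,6,7,8,9,10]=2
  size 7 → [4,5,6,7,8,9,10]=3
  size 8 → [3,4,5,6,7,8,9,10]=3
  size 9 → [1,3,4,5,6,7,8,9,10]=3  [2,3,4,5,6,7,8,9,10]=3
  first=0(c) contributes 6

6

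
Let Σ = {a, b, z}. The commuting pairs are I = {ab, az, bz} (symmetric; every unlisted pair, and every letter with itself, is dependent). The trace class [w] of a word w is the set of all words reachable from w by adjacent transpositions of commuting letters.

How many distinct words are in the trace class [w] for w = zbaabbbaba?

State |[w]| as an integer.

#0=z has no predecessor
#1=b has no predecessor
#2=a has no predecessor
#3=a depends on [2:a]
#4=b depends on [1:b]
#5=b depends on [4:b]
#6=b depends on [5:b]
#7=a depends on [3:a]
#8=b depends on [6:b]
#9=a depends on [7:a]
sources: [0:z, 1:b, 2:a]
N(rest) = Σ N(rest − s) over sources s of rest; N(one piece) = 1:
  size 1 → [0]=1  [8]=1  [9]=1
  size 2 → [0,8]=2  [0,9]=2  [6,8]=1  [7,9]=1  [8,9]=2
  size 3 → [0,6,8]=3  [0,7,9]=3  [0,8,9]=6  [3,7,9]=1  [5,6,8]=1  [6,8,9]=3  [7,8,9]=3
  size 4 → [0,3,7,9]=4  [0,5,6,8]=4  [0,6,8,9]=12  [0,7,8,9]=12  [2,3,7,9]=1  [3,7,8,9]=4  [4,5,6,8]=1  [5,6,8,9]=4  [6,7,8,9]=6
  size 5 → [0,2,3,7,9]=5  [0,3,7,8,9]=20  [0,4,5,6,8]=5  [0,5,6,8,9]=20  [0,6,7,8,9]=30  [1,4,5,6,8]=1  [2,3,7,8,9]=5  [3,6,7,8,9]=10  [4,5,6,8,9]=5  [5,6,7,8,9]=10
  size 6 → [0,1,4,5,6,8]=6  [0,2,3,7,8,9]=30  [0,3,6,7,8,9]=60  [0,4,5,6,8,9]=30  [0,5,6,7,8,9]=60  [1,4,5,6,8,9]=6  [2,3,6,7,8,9]=15  [3,5,6,7,8,9]=20  [4,5,6,7,8,9]=15
  size 7 → [0,1,4,5,6,8,9]=42  [0,2,3,6,7,8,9]=105  [0,3,5,6,7,8,9]=140  [0,4,5,6,7,8,9]=105  [1,4,5,6,7,8,9]=21  [2,3,5,6,7,8,9]=35  [3,4,5,6,7,8,9]=35
  size 8 → [0,1,4,5,6,7,8,9]=168  [0,2,3,5,6,7,8,9]=280  [0,3,4,5,6,7,8,9]=280  [1,3,4,5,6,7,8,9]=56  [2,3,4,5,6,7,8,9]=70
  first=0(z) contributes 126
  first=1(b) contributes 630
  first=2(a) contributes 504
|[w]| = 1260

1260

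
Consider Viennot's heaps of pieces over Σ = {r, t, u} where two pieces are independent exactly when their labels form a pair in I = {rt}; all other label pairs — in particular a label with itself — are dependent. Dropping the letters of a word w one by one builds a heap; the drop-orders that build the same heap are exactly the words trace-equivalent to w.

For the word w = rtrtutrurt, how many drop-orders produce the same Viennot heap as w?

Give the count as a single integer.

0(r) covers ∅
1(t) covers ∅
2(r) covers 0:r
3(t) covers 1:t
4(u) covers 2:r, 3:t
5(t) covers 4:u
6(r) covers 4:u
7(u) covers 5:t, 6:r
8(r) covers 7:u
9(t) covers 7:u
floor of heap: 0:r, 1:t
completions by unplaced set U, small U first (add the entries for U minus each lowest piece of U):
  |U|=1: {8}:1  {9}:1
  |U|=2: {8,9}:2
  |U|=3: {7,8,9}:2
  |U|=4: {5,7,8,9}:2  {6,7,8,9}:2
  |U|=5: {5,6,7,8,9}:4
  |U|=6: {4,5,6,7,8,9}:4
  |U|=7: {2,4,5,6,7,8,9}:4  {3,4,5,6,7,8,9}:4
  |U|=8: {0,2,4,5,6,7,8,9}:4  {1,3,4,5,6,7,8,9}:4  {2,3,4,5,6,7,8,9}:8
  start at 0(r): 12
  start at 1(t): 12
sum over floor = 24

24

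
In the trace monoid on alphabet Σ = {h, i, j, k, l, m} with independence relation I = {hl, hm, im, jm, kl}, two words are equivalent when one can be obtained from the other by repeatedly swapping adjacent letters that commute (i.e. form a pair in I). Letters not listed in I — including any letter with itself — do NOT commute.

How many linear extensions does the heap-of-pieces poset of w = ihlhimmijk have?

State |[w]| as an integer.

46

drop 0:i onto floor
drop 1:h onto {0:i}
drop 2:l onto {0:i}
drop 3:h onto {1:h}
drop 4:i onto {2:l, 3:h}
drop 5:m onto {2:l}
drop 6:m onto {5:m}
drop 7:i onto {4:i}
drop 8:j onto {7:i}
drop 9:k onto {6:m, 8:j}
ground layer = {0:i}
drop-orders for the pieces not yet dropped (sum over which currently-grounded one goes next):
  1 to go: {9} 1
  2 to go: {6,9} 1  {8,9} 1
  3 to go: {5,6,9} 1  {6,8,9} 2  {7,8,9} 1
  4 to go: {4,7,8,9} 1  {5,6,8,9} 3  {6,7,8,9} 3
  5 to go: {3,4,7,8,9} 1  {4,6,7,8,9} 4  {5,6,7,8,9} 6
  6 to go: {1,3,4,7,8,9} 1  {3,4,6,7,8,9} 5  {4,5,6,7,8,9} 10
  7 to go: {1,3,4,6,7,8,9} 6  {2,4,5,6,7,8,9} 10  {3,4,5,6,7,8,9} 15
  8 to go: {1,3,4,5,6,7,8,9} 21  {2,3,4,5,6,7,8,9} 25
  if 0:i drops first: 46 orders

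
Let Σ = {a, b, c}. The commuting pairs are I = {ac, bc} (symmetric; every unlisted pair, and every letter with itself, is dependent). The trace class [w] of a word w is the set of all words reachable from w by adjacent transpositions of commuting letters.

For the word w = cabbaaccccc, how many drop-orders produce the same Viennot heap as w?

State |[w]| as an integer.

0(c) covers ∅
1(a) covers ∅
2(b) covers 1:a
3(b) covers 2:b
4(a) covers 3:b
5(a) covers 4:a
6(c) covers 0:c
7(c) covers 6:c
8(c) covers 7:c
9(c) covers 8:c
10(c) covers 9:c
floor of heap: 0:c, 1:a
completions by unplaced set U, small U first (add the entries for U minus each lowest piece of U):
  |U|=1: {5}:1  {10}:1
  |U|=2: {4,5}:1  {5,10}:2  {9,10}:1
  |U|=3: {3,4,5}:1  {4,5,10}:3  {5,9,10}:3  {8,9,10}:1
  |U|=4: {2,3,4,5}:1  {3,4,5,10}:4  {4,5,9,10}:6  {5,8,9,10}:4  {7,8,9,10}:1
  |U|=5: {1,2,3,4,5}:1  {2,3,4,5,10}:5  {3,4,5,9,10}:10  {4,5,8,9,10}:10  {5,7,8,9,10}:5  {6,7,8,9,10}:1
  |U|=6: {0,6,7,8,9,10}:1  {1,2,3,4,5,10}:6  {2,3,4,5,9,10}:15  {3,4,5,8,9,10}:20  {4,5,7,8,9,10}:15  {5,6,7,8,9,10}:6
  |U|=7: {0,5,6,7,8,9,10}:7  {1,2,3,4,5,9,10}:21  {2,3,4,5,8,9,10}:35  {3,4,5,7,8,9,10}:35  {4,5,6,7,8,9,10}:21
  |U|=8: {0,4,5,6,7,8,9,10}:28  {1,2,3,4,5,8,9,10}:56  {2,3,4,5,7,8,9,10}:70  {3,4,5,6,7,8,9,10}:56
  |U|=9: {0,3,4,5,6,7,8,9,10}:84  {1,2,3,4,5,7,8,9,10}:126  {2,3,4,5,6,7,8,9,10}:126
  start at 0(c): 252
  start at 1(a): 210
sum over floor = 462

462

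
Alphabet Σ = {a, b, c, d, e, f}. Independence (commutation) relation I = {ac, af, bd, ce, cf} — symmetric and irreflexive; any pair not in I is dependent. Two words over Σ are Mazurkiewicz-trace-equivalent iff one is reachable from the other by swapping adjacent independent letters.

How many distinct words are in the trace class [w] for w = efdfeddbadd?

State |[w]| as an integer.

3

piece 0:e — minimal
piece 1:f rests on {0:e}
piece 2:d rests on {1:f}
piece 3:f rests on {2:d}
piece 4:e rests on {3:f}
piece 5:d rests on {4:e}
piece 6:d rests on {5:d}
piece 7:b rests on {4:e}
piece 8:a rests on {6:d, 7:b}
piece 9:d rests on {8:a}
piece 10:d rests on {9:d}
minimal pieces: {0:e}
ways to finish when only these pieces remain (= sum over removing one remaining piece with nothing left below it):
  1 left: {10}→1
  2 left: {9,10}→1
  3 left: {8,9,10}→1
  4 left: {6,8,9,10}→1  {7,8,9,10}→1
  5 left: {5,6,8,9,10}→1  {6,7,8,9,10}→2
  6 left: {5,6,7,8,9,10}→3
  7 left: {4,5,6,7,8,9,10}→3
  8 left: {3,4,5,6,7,8,9,10}→3
  9 left: {2,3,4,5,6,7,8,9,10}→3
  placing 0:e first → 3 extensions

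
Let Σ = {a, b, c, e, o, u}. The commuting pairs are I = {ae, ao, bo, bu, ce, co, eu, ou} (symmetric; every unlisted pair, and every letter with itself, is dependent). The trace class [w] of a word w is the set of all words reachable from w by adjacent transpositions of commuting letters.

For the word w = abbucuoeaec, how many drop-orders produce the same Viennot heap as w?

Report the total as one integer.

309

drop 0:a onto floor
drop 1:b onto {0:a}
drop 2:b onto {1:b}
drop 3:u onto {0:a}
drop 4:c onto {2:b, 3:u}
drop 5:u onto {4:c}
drop 6:o onto floor
drop 7:e onto {2:b, 6:o}
drop 8:a onto {5:u}
drop 9:e onto {7:e}
drop 10:c onto {8:a}
ground layer = {0:a, 6:o}
drop-orders for the pieces not yet dropped (sum over which currently-grounded one goes next):
  1 to go: {9} 1  {10} 1
  2 to go: {7,9} 1  {8,10} 1  {9,10} 2
  3 to go: {5,8,10} 1  {6,7,9} 1  {7,9,10} 3  {8,9,10} 3
  4 to go: {4,5,8,10} 1  {5,8,9,10} 4  {6,7,9,10} 4  {7,8,9,10} 6
  5 to go: {3,4,5,8,10} 1  {4,5,8,9,10} 5  {5,7,8,9,10} 10  {6,7,8,9,10} 10
  6 to go: {3,4,5,8,9,10} 6  {4,5,7,8,9,10} 15  {5,6,7,8,9,10} 20
  7 to go: {2,4,5,7,8,9,10} 15  {3,4,5,7,8,9,10} 21  {4,5,6,7,8,9,10} 35
  8 to go: {1,2,4,5,7,8,9,10} 15  {2,3,4,5,7,8,9,10} 36  {2,4,5,6,7,8,9,10} 50  {3,4,5,6,7,8,9,10} 56
  9 to go: {1,2,3,4,5,7,8,9,10} 51  {1,2,4,5,6,7,8,9,10} 65  {2,3,4,5,6,7,8,9,10} 142
  if 0:a drops first: 258 orders
  if 6:o drops first: 51 orders
heap linearizations: 309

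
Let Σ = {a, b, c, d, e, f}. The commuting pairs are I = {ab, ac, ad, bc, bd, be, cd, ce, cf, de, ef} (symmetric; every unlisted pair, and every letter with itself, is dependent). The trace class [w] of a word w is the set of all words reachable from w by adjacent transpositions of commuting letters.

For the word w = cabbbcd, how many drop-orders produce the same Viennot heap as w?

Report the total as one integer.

#0=c has no predecessor
#1=a has no predecessor
#2=b has no predecessor
#3=b depends on [2:b]
#4=b depends on [3:b]
#5=c depends on [0:c]
#6=d has no predecessor
sources: [0:c, 1:a, 2:b, 6:d]
N(rest) = Σ N(rest − s) over sources s of rest; N(one piece) = 1:
  size 1 → [1]=1  [4]=1  [5]=1  [6]=1
  size 2 → [0,5]=1  [1,4]=2  [1,5]=2  [1,6]=2  [3,4]=1  [4,5]=2  [4,6]=2  [5,6]=2
  size 3 → [0,1,5]=3  [0,4,5]=3  [0,5,6]=3  [1,3,4]=3  [1,4,5]=6  [1,4,6]=6  [1,5,6]=6  [2,3,4]=1  [3,4,5]=3  [3,4,6]=3  [4,5,6]=6
  size 4 → [0,1,4,5]=12  [0,1,5,6]=12  [0,3,4,5]=6  [0,4,5,6]=12  [1,2,3,4]=4  [1,3,4,5]=12  [1,3,4,6]=12  [1,4,5,6]=24  [2,3,4,5]=4  [2,3,4,6]=4  [3,4,5,6]=12
  size 5 → [0,1,3,4,5]=30  [0,1,4,5,6]=60  [0,2,3,4,5]=10  [0,3,4,5,6]=30  [1,2,3,4,5]=20  [1,2,3,4,6]=20  [1,3,4,5,6]=60  [2,3,4,5,6]=20
  first=0(c) contributes 120
  first=1(a) contributes 60
  first=2(b) contributes 180
  first=6(d) contributes 60
|[w]| = 420

420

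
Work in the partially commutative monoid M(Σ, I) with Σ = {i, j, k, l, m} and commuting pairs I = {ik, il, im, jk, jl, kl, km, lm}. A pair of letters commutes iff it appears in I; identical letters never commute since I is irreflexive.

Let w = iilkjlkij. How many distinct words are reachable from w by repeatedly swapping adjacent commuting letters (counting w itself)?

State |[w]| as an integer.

756

piece 0:i — minimal
piece 1:i rests on {0:i}
piece 2:l — minimal
piece 3:k — minimal
piece 4:j rests on {1:i}
piece 5:l rests on {2:l}
piece 6:k rests on {3:k}
piece 7:i rests on {4:j}
piece 8:j rests on {7:i}
minimal pieces: {0:i, 2:l, 3:k}
ways to finish when only these pieces remain (= sum over removing one remaining piece with nothing left below it):
  1 left: {5}→1  {6}→1  {8}→1
  2 left: {2,5}→1  {3,6}→1  {5,6}→2  {5,8}→2  {6,8}→2  {7,8}→1
  3 left: {2,5,6}→3  {2,5,8}→3  {3,5,6}→3  {3,6,8}→3  {4,7,8}→1  {5,6,8}→6  {5,7,8}→3  {6,7,8}→3
  4 left: {1,4,7,8}→1  {2,3,5,6}→6  {2,5,6,8}→12  {2,5,7,8}→6  {3,5,6,8}→12  {3,6,7,8}→6  {4,5,7,8}→4  {4,6,7,8}→4  {5,6,7,8}→12
  5 left: {0,1,4,7,8}→1  {1,4,5,7,8}→5  {1,4,6,7,8}→5  {2,3,5,6,8}→30  {2,4,5,7,8}→10  {2,5,6,7,8}→30  {3,4,6,7,8}→10  {3,5,6,7,8}→30  {4,5,6,7,8}→20
  6 left: {0,1,4,5,7,8}→6  {0,1,4,6,7,8}→6  {1,2,4,5,7,8}→15  {1,3,4,6,7,8}→15  {1,4,5,6,7,8}→30  {2,3,5,6,7,8}→90  {2,4,5,6,7,8}→60  {3,4,5,6,7,8}→60
  7 left: {0,1,2,4,5,7,8}→21  {0,1,3,4,6,7,8}→21  {0,1,4,5,6,7,8}→42  {1,2,4,5,6,7,8}→105  {1,3,4,5,6,7,8}→105  {2,3,4,5,6,7,8}→210
  placing 0:i first → 420 extensions
  placing 2:l first → 168 extensions
  placing 3:k first → 168 extensions
total linear extensions = 756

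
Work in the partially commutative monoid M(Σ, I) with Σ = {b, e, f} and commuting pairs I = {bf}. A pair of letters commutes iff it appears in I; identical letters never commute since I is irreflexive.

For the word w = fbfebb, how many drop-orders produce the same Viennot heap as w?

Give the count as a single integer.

piece 0:f — minimal
piece 1:b — minimal
piece 2:f rests on {0:f}
piece 3:e rests on {1:b, 2:f}
piece 4:b rests on {3:e}
piece 5:b rests on {4:b}
minimal pieces: {0:f, 1:b}
ways to finish when only these pieces remain (= sum over removing one remaining piece with nothing left below it):
  1 left: {5}→1
  2 left: {4,5}→1
  3 left: {3,4,5}→1
  4 left: {1,3,4,5}→1  {2,3,4,5}→1
  placing 0:f first → 2 extensions
  placing 1:b first → 1 extensions
total linear extensions = 3

3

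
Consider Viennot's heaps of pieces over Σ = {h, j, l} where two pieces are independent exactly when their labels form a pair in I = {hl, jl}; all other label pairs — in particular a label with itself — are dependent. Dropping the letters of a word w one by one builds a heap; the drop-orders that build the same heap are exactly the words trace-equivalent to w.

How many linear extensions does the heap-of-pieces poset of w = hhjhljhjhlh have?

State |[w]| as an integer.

drop 0:h onto floor
drop 1:h onto {0:h}
drop 2:j onto {1:h}
drop 3:h onto {2:j}
drop 4:l onto floor
drop 5:j onto {3:h}
drop 6:h onto {5:j}
drop 7:j onto {6:h}
drop 8:h onto {7:j}
drop 9:l onto {4:l}
drop 10:h onto {8:h}
ground layer = {0:h, 4:l}
drop-orders for the pieces not yet dropped (sum over which currently-grounded one goes next):
  1 to go: {9} 1  {10} 1
  2 to go: {4,9} 1  {8,10} 1  {9,10} 2
  3 to go: {4,9,10} 3  {7,8,10} 1  {8,9,10} 3
  4 to go: {4,8,9,10} 6  {6,7,8,10} 1  {7,8,9,10} 4
  5 to go: {4,7,8,9,10} 10  {5,6,7,8,10} 1  {6,7,8,9,10} 5
  6 to go: {3,5,6,7,8,10} 1  {4,6,7,8,9,10} 15  {5,6,7,8,9,10} 6
  7 to go: {2,3,5,6,7,8,10} 1  {3,5,6,7,8,9,10} 7  {4,5,6,7,8,9,10} 21
  8 to go: {1,2,3,5,6,7,8,10} 1  {2,3,5,6,7,8,9,10} 8  {3,4,5,6,7,8,9,10} 28
  9 to go: {0,1,2,3,5,6,7,8,10} 1  {1,2,3,5,6,7,8,9,10} 9  {2,3,4,5,6,7,8,9,10} 36
  if 0:h drops first: 45 orders
  if 4:l drops first: 10 orders
heap linearizations: 55

55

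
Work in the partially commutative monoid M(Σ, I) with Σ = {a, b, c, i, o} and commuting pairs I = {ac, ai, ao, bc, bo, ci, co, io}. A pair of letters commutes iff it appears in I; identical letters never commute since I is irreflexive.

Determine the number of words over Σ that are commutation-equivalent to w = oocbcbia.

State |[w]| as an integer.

840

#0=o has no predecessor
#1=o depends on [0:o]
#2=c has no predecessor
#3=b has no predecessor
#4=c depends on [2:c]
#5=b depends on [3:b]
#6=i depends on [5:b]
#7=a depends on [5:b]
sources: [0:o, 2:c, 3:b]
N(rest) = Σ N(rest − s) over sources s of rest; N(one piece) = 1:
  size 1 → [1]=1  [4]=1  [6]=1  [7]=1
  size 2 → [0,1]=1  [1,4]=2  [1,6]=2  [1,7]=2  [2,4]=1  [4,6]=2  [4,7]=2  [6,7]=2
  size 3 → [0,1,4]=3  [0,1,6]=3  [0,1,7]=3  [1,2,4]=3  [1,4,6]=6  [1,4,7]=6  [1,6,7]=6  [2,4,6]=3  [2,4,7]=3  [4,6,7]=6  [5,6,7]=2
  size 4 → [0,1,2,4]=6  [0,1,4,6]=12  [0,1,4,7]=12  [0,1,6,7]=12  [1,2,4,6]=12  [1,2,4,7]=12  [1,4,6,7]=24  [1,5,6,7]=8  [2,4,6,7]=12  [3,5,6,7]=2  [4,5,6,7]=8
  size 5 → [0,1,2,4,6]=30  [0,1,2,4,7]=30  [0,1,4,6,7]=60  [0,1,5,6,7]=20  [1,2,4,6,7]=60  [1,3,5,6,7]=10  [1,4,5,6,7]=40  [2,4,5,6,7]=20  [3,4,5,6,7]=10
  size 6 → [0,1,2,4,6,7]=180  [0,1,3,5,6,7]=30  [0,1,4,5,6,7]=120  [1,2,4,5,6,7]=120  [1,3,4,5,6,7]=60  [2,3,4,5,6,7]=30
  first=0(o) contributes 210
  first=2(c) contributes 210
  first=3(b) contributes 420
|[w]| = 840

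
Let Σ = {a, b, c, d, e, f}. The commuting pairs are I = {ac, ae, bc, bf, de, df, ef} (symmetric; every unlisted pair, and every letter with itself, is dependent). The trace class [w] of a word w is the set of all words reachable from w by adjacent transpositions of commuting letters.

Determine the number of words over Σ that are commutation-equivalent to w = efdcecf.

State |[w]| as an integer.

6

#0=e has no predecessor
#1=f has no predecessor
#2=d has no predecessor
#3=c depends on [0:e, 1:f, 2:d]
#4=e depends on [3:c]
#5=c depends on [4:e]
#6=f depends on [5:c]
sources: [0:e, 1:f, 2:d]
N(rest) = Σ N(rest − s) over sources s of rest; N(one piece) = 1:
  size 1 → [6]=1
  size 2 → [5,6]=1
  size 3 → [4,5,6]=1
  size 4 → [3,4,5,6]=1
  size 5 → [0,3,4,5,6]=1  [1,3,4,5,6]=1  [2,3,4,5,6]=1
  first=0(e) contributes 2
  first=1(f) contributes 2
  first=2(d) contributes 2
|[w]| = 6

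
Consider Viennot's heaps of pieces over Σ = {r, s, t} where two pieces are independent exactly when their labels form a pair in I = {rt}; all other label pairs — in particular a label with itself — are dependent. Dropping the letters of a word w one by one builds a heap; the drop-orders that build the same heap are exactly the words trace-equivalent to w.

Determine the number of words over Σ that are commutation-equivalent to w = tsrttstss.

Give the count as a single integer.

#0=t has no predecessor
#1=s depends on [0:t]
#2=r depends on [1:s]
#3=t depends on [1:s]
#4=t depends on [3:t]
#5=s depends on [2:r, 4:t]
#6=t depends on [5:s]
#7=s depends on [6:t]
#8=s depends on [7:s]
sources: [0:t]
N(rest) = Σ N(rest − s) over sources s of rest; N(one piece) = 1:
  size 1 → [8]=1
  size 2 → [7,8]=1
  size 3 → [6,7,8]=1
  size 4 → [5,6,7,8]=1
  size 5 → [2,5,6,7,8]=1  [4,5,6,7,8]=1
  size 6 → [2,4,5,6,7,8]=2  [3,4,5,6,7,8]=1
  size 7 → [2,3,4,5,6,7,8]=3
  first=0(t) contributes 3

3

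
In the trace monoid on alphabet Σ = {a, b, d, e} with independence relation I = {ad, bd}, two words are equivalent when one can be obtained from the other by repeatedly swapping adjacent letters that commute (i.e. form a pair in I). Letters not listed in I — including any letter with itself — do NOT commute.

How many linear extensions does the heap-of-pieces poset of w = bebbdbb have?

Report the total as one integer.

#0=b has no predecessor
#1=e depends on [0:b]
#2=b depends on [1:e]
#3=b depends on [2:b]
#4=d depends on [1:e]
#5=b depends on [3:b]
#6=b depends on [5:b]
sources: [0:b]
N(rest) = Σ N(rest − s) over sources s of rest; N(one piece) = 1:
  size 1 → [4]=1  [6]=1
  size 2 → [4,6]=2  [5,6]=1
  size 3 → [3,5,6]=1  [4,5,6]=3
  size 4 → [2,3,5,6]=1  [3,4,5,6]=4
  size 5 → [2,3,4,5,6]=5
  first=0(b) contributes 5

5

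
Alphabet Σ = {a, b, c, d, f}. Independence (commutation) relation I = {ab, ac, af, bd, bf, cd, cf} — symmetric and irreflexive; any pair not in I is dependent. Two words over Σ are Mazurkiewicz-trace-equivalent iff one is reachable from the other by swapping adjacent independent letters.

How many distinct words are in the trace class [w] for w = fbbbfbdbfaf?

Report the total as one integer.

drop 0:f onto floor
drop 1:b onto floor
drop 2:b onto {1:b}
drop 3:b onto {2:b}
drop 4:f onto {0:f}
drop 5:b onto {3:b}
drop 6:d onto {4:f}
drop 7:b onto {5:b}
drop 8:f onto {6:d}
drop 9:a onto {6:d}
drop 10:f onto {8:f}
ground layer = {0:f, 1:b}
drop-orders for the pieces not yet dropped (sum over which currently-grounded one goes next):
  1 to go: {7} 1  {9} 1  {10} 1
  2 to go: {5,7} 1  {7,9} 2  {7,10} 2  {8,10} 1  {9,10} 2
  3 to go: {3,5,7} 1  {5,7,9} 3  {5,7,10} 3  {7,8,10} 3  {7,9,10} 6  {8,9,10} 3
  4 to go: {2,3,5,7} 1  {3,5,7,9} 4  {3,5,7,10} 4  {5,7,8,10} 6  {5,7,9,10} 12  {6,8,9,10} 3  {7,8,9,10} 12
  5 to go: {1,2,3,5,7} 1  {2,3,5,7,9} 5  {2,3,5,7,10} 5  {3,5,7,8,10} 10  {3,5,7,9,10} 20  {4,6,8,9,10} 3  {5,7,8,9,10} 30  {6,7,8,9,10} 15
  6 to go: {0,4,6,8,9,10} 3  {1,2,3,5,7,9} 6  {1,2,3,5,7,10} 6  {2,3,5,7,8,10} 15  {2,3,5,7,9,10} 30  {3,5,7,8,9,10} 60  {4,6,7,8,9,10} 18  {5,6,7,8,9,10} 45
  7 to go: {0,4,6,7,8,9,10} 21  {1,2,3,5,7,8,10} 21  {1,2,3,5,7,9,10} 42  {2,3,5,7,8,9,10} 105  {3,5,6,7,8,9,10} 105  {4,5,6,7,8,9,10} 63
  8 to go: {0,4,5,6,7,8,9,10} 84  {1,2,3,5,7,8,9,10} 168  {2,3,5,6,7,8,9,10} 210  {3,4,5,6,7,8,9,10} 168
  9 to go: {0,3,4,5,6,7,8,9,10} 252  {1,2,3,5,6,7,8,9,10} 378  {2,3,4,5,6,7,8,9,10} 378
  if 0:f drops first: 756 orders
  if 1:b drops first: 630 orders
heap linearizations: 1386

1386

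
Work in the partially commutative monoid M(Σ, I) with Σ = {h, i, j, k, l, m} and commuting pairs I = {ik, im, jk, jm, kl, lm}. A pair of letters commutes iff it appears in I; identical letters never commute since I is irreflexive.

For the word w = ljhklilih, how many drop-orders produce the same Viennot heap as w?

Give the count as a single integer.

#0=l has no predecessor
#1=j depends on [0:l]
#2=h depends on [1:j]
#3=k depends on [2:h]
#4=l depends on [2:h]
#5=i depends on [4:l]
#6=l depends on [5:i]
#7=i depends on [6:l]
#8=h depends on [3:k, 7:i]
sources: [0:l]
N(rest) = Σ N(rest − s) over sources s of rest; N(one piece) = 1:
  size 1 → [8]=1
  size 2 → [3,8]=1  [7,8]=1
  size 3 → [3,7,8]=2  [6,7,8]=1
  size 4 → [3,6,7,8]=3  [5,6,7,8]=1
  size 5 → [3,5,6,7,8]=4  [4,5,6,7,8]=1
  size 6 → [3,4,5,6,7,8]=5
  size 7 → [2,3,4,5,6,7,8]=5
  first=0(l) contributes 5

5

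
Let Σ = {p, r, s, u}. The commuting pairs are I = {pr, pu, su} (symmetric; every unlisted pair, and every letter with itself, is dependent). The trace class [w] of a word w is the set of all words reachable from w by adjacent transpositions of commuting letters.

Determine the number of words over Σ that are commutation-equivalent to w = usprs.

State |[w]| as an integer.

5

#0=u has no predecessor
#1=s has no predecessor
#2=p depends on [1:s]
#3=r depends on [0:u, 1:s]
#4=s depends on [2:p, 3:r]
sources: [0:u, 1:s]
N(rest) = Σ N(rest − s) over sources s of rest; N(one piece) = 1:
  size 1 → [4]=1
  size 2 → [2,4]=1  [3,4]=1
  size 3 → [0,3,4]=1  [2,3,4]=2
  first=0(u) contributes 2
  first=1(s) contributes 3
|[w]| = 5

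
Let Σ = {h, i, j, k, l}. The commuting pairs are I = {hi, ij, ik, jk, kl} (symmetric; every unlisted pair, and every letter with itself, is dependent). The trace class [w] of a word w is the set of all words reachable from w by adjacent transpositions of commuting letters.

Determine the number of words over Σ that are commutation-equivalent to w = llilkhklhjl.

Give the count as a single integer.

piece 0:l — minimal
piece 1:l rests on {0:l}
piece 2:i rests on {1:l}
piece 3:l rests on {2:i}
piece 4:k — minimal
piece 5:h rests on {3:l, 4:k}
piece 6:k rests on {5:h}
piece 7:l rests on {5:h}
piece 8:h rests on {6:k, 7:l}
piece 9:j rests on {8:h}
piece 10:l rests on {9:j}
minimal pieces: {0:l, 4:k}
ways to finish when only these pieces remain (= sum over removing one remaining piece with nothing left below it):
  1 left: {10}→1
  2 left: {9,10}→1
  3 left: {8,9,10}→1
  4 left: {6,8,9,10}→1  {7,8,9,10}→1
  5 left: {6,7,8,9,10}→2
  6 left: {5,6,7,8,9,10}→2
  7 left: {3,5,6,7,8,9,10}→2  {4,5,6,7,8,9,10}→2
  8 left: {2,3,5,6,7,8,9,10}→2  {3,4,5,6,7,8,9,10}→4
  9 left: {1,2,3,5,6,7,8,9,10}→2  {2,3,4,5,6,7,8,9,10}→6
  placing 0:l first → 8 extensions
  placing 4:k first → 2 extensions
total linear extensions = 10

10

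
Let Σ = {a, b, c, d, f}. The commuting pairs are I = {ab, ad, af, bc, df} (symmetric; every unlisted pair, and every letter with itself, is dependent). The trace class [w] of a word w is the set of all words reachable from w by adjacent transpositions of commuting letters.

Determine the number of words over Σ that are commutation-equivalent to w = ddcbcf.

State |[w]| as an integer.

3

#0=d has no predecessor
#1=d depends on [0:d]
#2=c depends on [1:d]
#3=b depends on [1:d]
#4=c depends on [2:c]
#5=f depends on [3:b, 4:c]
sources: [0:d]
N(rest) = Σ N(rest − s) over sources s of rest; N(one piece) = 1:
  size 1 → [5]=1
  size 2 → [3,5]=1  [4,5]=1
  size 3 → [2,4,5]=1  [3,4,5]=2
  size 4 → [2,3,4,5]=3
  first=0(d) contributes 3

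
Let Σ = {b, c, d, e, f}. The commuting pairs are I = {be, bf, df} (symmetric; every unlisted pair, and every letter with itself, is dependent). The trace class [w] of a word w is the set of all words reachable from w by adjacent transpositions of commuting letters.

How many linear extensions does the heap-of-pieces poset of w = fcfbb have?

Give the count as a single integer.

3

piece 0:f — minimal
piece 1:c rests on {0:f}
piece 2:f rests on {1:c}
piece 3:b rests on {1:c}
piece 4:b rests on {3:b}
minimal pieces: {0:f}
ways to finish when only these pieces remain (= sum over removing one remaining piece with nothing left below it):
  1 left: {2}→1  {4}→1
  2 left: {2,4}→2  {3,4}→1
  3 left: {2,3,4}→3
  placing 0:f first → 3 extensions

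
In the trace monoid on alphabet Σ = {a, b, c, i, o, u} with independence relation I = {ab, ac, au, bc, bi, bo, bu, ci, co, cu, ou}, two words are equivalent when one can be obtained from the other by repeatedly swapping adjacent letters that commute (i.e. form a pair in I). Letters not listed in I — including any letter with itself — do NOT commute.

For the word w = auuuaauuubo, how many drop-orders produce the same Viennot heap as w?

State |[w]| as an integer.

#0=a has no predecessor
#1=u has no predecessor
#2=u depends on [1:u]
#3=u depends on [2:u]
#4=a depends on [0:a]
#5=a depends on [4:a]
#6=u depends on [3:u]
#7=u depends on [6:u]
#8=u depends on [7:u]
#9=b has no predecessor
#10=o depends on [5:a]
sources: [0:a, 1:u, 9:b]
N(rest) = Σ N(rest − s) over sources s of rest; N(one piece) = 1:
  size 1 → [8]=1  [9]=1  [10]=1
  size 2 → [5,10]=1  [7,8]=1  [8,9]=2  [8,10]=2  [9,10]=2
  size 3 → [4,5,10]=1  [5,8,10]=3  [5,9,10]=3  [6,7,8]=1  [7,8,9]=3  [7,8,10]=3  [8,9,10]=6
  size 4 → [0,4,5,10]=1  [3,6,7,8]=1  [4,5,8,10]=4  [4,5,9,10]=4  [5,7,8,10]=6  [5,8,9,10]=12  [6,7,8,9]=4  [6,7,8,10]=4  [7,8,9,10]=12
  size 5 → [0,4,5,8,10]=5  [0,4,5,9,10]=5  [2,3,6,7,8]=1  [3,6,7,8,9]=5  [3,6,7,8,10]=5  [4,5,7,8,10]=10  [4,5,8,9,10]=20  [5,6,7,8,10]=10  [5,7,8,9,10]=30  [6,7,8,9,10]=20
  size 6 → [0,4,5,7,8,10]=15  [0,4,5,8,9,10]=30  [1,2,3,6,7,8]=1  [2,3,6,7,8,9]=6  [2,3,6,7,8,10]=6  [3,5,6,7,8,10]=15  [3,6,7,8,9,10]=30  [4,5,6,7,8,10]=20  [4,5,7,8,9,10]=60  [5,6,7,8,9,10]=60
  size 7 → [0,4,5,6,7,8,10]=35  [0,4,5,7,8,9,10]=105  [1,2,3,6,7,8,9]=7  [1,2,3,6,7,8,10]=7  [2,3,5,6,7,8,10]=21  [2,3,6,7,8,9,10]=42  [3,4,5,6,7,8,10]=35  [3,5,6,7,8,9,10]=105  [4,5,6,7,8,9,10]=140
  size 8 → [0,3,4,5,6,7,8,10]=70  [0,4,5,6,7,8,9,10]=280  [1,2,3,5,6,7,8,10]=28  [1,2,3,6,7,8,9,10]=56  [2,3,4,5,6,7,8,10]=56  [2,3,5,6,7,8,9,10]=168  [3,4,5,6,7,8,9,10]=280
  size 9 → [0,2,3,4,5,6,7,8,10]=126  [0,3,4,5,6,7,8,9,10]=630  [1,2,3,4,5,6,7,8,10]=84  [1,2,3,5,6,7,8,9,10]=252  [2,3,4,5,6,7,8,9,10]=504
  first=0(a) contributes 840
  first=1(u) contributes 1260
  first=9(b) contributes 210
|[w]| = 2310

2310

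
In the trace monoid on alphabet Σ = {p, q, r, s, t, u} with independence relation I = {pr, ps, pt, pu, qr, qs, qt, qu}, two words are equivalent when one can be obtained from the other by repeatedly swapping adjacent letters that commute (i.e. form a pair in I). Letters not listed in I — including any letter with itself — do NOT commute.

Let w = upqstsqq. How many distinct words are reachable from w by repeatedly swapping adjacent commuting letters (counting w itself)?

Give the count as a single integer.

70

piece 0:u — minimal
piece 1:p — minimal
piece 2:q rests on {1:p}
piece 3:s rests on {0:u}
piece 4:t rests on {3:s}
piece 5:s rests on {4:t}
piece 6:q rests on {2:q}
piece 7:q rests on {6:q}
minimal pieces: {0:u, 1:p}
ways to finish when only these pieces remain (= sum over removing one remaining piece with nothing left below it):
  1 left: {5}→1  {7}→1
  2 left: {4,5}→1  {5,7}→2  {6,7}→1
  3 left: {2,6,7}→1  {3,4,5}→1  {4,5,7}→3  {5,6,7}→3
  4 left: {0,3,4,5}→1  {1,2,6,7}→1  {2,5,6,7}→4  {3,4,5,7}→4  {4,5,6,7}→6
  5 left: {0,3,4,5,7}→5  {1,2,5,6,7}→5  {2,4,5,6,7}→10  {3,4,5,6,7}→10
  6 left: {0,3,4,5,6,7}→15  {1,2,4,5,6,7}→15  {2,3,4,5,6,7}→20
  placing 0:u first → 35 extensions
  placing 1:p first → 35 extensions
total linear extensions = 70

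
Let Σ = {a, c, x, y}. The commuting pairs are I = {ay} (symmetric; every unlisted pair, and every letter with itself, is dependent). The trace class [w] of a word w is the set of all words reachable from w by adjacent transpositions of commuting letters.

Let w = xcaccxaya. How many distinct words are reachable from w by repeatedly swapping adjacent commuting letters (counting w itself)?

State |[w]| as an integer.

#0=x has no predecessor
#1=c depends on [0:x]
#2=a depends on [1:c]
#3=c depends on [2:a]
#4=c depends on [3:c]
#5=x depends on [4:c]
#6=a depends on [5:x]
#7=y depends on [5:x]
#8=a depends on [6:a]
sources: [0:x]
N(rest) = Σ N(rest − s) over sources s of rest; N(one piece) = 1:
  size 1 → [7]=1  [8]=1
  size 2 → [6,8]=1  [7,8]=2
  size 3 → [6,7,8]=3
  size 4 → [5,6,7,8]=3
  size 5 → [4,5,6,7,8]=3
  size 6 → [3,4,5,6,7,8]=3
  size 7 → [2,3,4,5,6,7,8]=3
  first=0(x) contributes 3

3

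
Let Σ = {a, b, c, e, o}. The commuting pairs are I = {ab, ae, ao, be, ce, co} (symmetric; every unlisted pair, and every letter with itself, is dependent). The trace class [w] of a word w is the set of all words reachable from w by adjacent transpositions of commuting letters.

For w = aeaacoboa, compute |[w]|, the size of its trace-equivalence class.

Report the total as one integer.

51

drop 0:a onto floor
drop 1:e onto floor
drop 2:a onto {0:a}
drop 3:a onto {2:a}
drop 4:c onto {3:a}
drop 5:o onto {1:e}
drop 6:b onto {4:c, 5:o}
drop 7:o onto {6:b}
drop 8:a onto {4:c}
ground layer = {0:a, 1:e}
drop-orders for the pieces not yet dropped (sum over which currently-grounded one goes next):
  1 to go: {7} 1  {8} 1
  2 to go: {6,7} 1  {7,8} 2
  3 to go: {5,6,7} 1  {6,7,8} 3
  4 to go: {1,5,6,7} 1  {4,6,7,8} 3  {5,6,7,8} 4
  5 to go: {1,5,6,7,8} 5  {3,4,6,7,8} 3  {4,5,6,7,8} 7
  6 to go: {1,4,5,6,7,8} 12  {2,3,4,6,7,8} 3  {3,4,5,6,7,8} 10
  7 to go: {0,2,3,4,6,7,8} 3  {1,3,4,5,6,7,8} 22  {2,3,4,5,6,7,8} 13
  if 0:a drops first: 35 orders
  if 1:e drops first: 16 orders
heap linearizations: 51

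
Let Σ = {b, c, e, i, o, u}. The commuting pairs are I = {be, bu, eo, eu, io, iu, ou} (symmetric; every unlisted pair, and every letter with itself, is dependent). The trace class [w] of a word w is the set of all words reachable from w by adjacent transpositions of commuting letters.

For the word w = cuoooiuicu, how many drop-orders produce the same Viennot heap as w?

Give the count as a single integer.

210

#0=c has no predecessor
#1=u depends on [0:c]
#2=o depends on [0:c]
#3=o depends on [2:o]
#4=o depends on [3:o]
#5=i depends on [0:c]
#6=u depends on [1:u]
#7=i depends on [5:i]
#8=c depends on [4:o, 6:u, 7:i]
#9=u depends on [8:c]
sources: [0:c]
N(rest) = Σ N(rest − s) over sources s of rest; N(one piece) = 1:
  size 1 → [9]=1
  size 2 → [8,9]=1
  size 3 → [4,8,9]=1  [6,8,9]=1  [7,8,9]=1
  size 4 → [1,6,8,9]=1  [3,4,8,9]=1  [4,6,8,9]=2  [4,7,8,9]=2  [5,7,8,9]=1  [6,7,8,9]=2
  size 5 → [1,4,6,8,9]=3  [1,6,7,8,9]=3  [2,3,4,8,9]=1  [3,4,6,8,9]=3  [3,4,7,8,9]=3  [4,5,7,8,9]=3  [4,6,7,8,9]=6  [5,6,7,8,9]=3
  size 6 → [1,3,4,6,8,9]=6  [1,4,6,7,8,9]=12  [1,5,6,7,8,9]=6  [2,3,4,6,8,9]=4  [2,3,4,7,8,9]=4  [3,4,5,7,8,9]=6  [3,4,6,7,8,9]=12  [4,5,6,7,8,9]=12
  size 7 → [1,2,3,4,6,8,9]=10  [1,3,4,6,7,8,9]=30  [1,4,5,6,7,8,9]=30  [2,3,4,5,7,8,9]=10  [2,3,4,6,7,8,9]=20  [3,4,5,6,7,8,9]=30
  size 8 → [1,2,3,4,6,7,8,9]=60  [1,3,4,5,6,7,8,9]=90  [2,3,4,5,6,7,8,9]=60
  first=0(c) contributes 210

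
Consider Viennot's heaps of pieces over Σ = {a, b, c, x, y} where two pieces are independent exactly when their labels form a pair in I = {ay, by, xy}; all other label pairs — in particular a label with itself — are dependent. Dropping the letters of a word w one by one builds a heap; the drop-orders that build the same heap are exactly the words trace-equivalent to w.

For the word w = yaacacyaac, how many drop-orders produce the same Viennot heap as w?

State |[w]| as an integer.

9

drop 0:y onto floor
drop 1:a onto floor
drop 2:a onto {1:a}
drop 3:c onto {0:y, 2:a}
drop 4:a onto {3:c}
drop 5:c onto {4:a}
drop 6:y onto {5:c}
drop 7:a onto {5:c}
drop 8:a onto {7:a}
drop 9:c onto {6:y, 8:a}
ground layer = {0:y, 1:a}
drop-orders for the pieces not yet dropped (sum over which currently-grounded one goes next):
  1 to go: {9} 1
  2 to go: {6,9} 1  {8,9} 1
  3 to go: {6,8,9} 2  {7,8,9} 1
  4 to go: {6,7,8,9} 3
  5 to go: {5,6,7,8,9} 3
  6 to go: {4,5,6,7,8,9} 3
  7 to go: {3,4,5,6,7,8,9} 3
  8 to go: {0,3,4,5,6,7,8,9} 3  {2,3,4,5,6,7,8,9} 3
  if 0:y drops first: 3 orders
  if 1:a drops first: 6 orders
heap linearizations: 9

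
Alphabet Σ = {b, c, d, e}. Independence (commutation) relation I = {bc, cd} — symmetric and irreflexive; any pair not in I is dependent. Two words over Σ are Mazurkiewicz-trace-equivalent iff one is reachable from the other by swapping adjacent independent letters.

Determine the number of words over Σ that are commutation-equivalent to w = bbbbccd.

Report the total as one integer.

0(b) covers ∅
1(b) covers 0:b
2(b) covers 1:b
3(b) covers 2:b
4(c) covers ∅
5(c) covers 4:c
6(d) covers 3:b
floor of heap: 0:b, 4:c
completions by unplaced set U, small U first (add the entries for U minus each lowest piece of U):
  |U|=1: {5}:1  {6}:1
  |U|=2: {3,6}:1  {4,5}:1  {5,6}:2
  |U|=3: {2,3,6}:1  {3,5,6}:3  {4,5,6}:3
  |U|=4: {1,2,3,6}:1  {2,3,5,6}:4  {3,4,5,6}:6
  |U|=5: {0,1,2,3,6}:1  {1,2,3,5,6}:5  {2,3,4,5,6}:10
  start at 0(b): 15
  start at 4(c): 6
sum over floor = 21

21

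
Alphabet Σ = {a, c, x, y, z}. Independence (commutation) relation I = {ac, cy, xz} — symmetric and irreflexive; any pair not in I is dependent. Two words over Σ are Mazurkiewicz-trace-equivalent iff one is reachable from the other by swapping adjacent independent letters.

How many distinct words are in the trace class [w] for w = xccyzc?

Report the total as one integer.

3

#0=x has no predecessor
#1=c depends on [0:x]
#2=c depends on [1:c]
#3=y depends on [0:x]
#4=z depends on [2:c, 3:y]
#5=c depends on [4:z]
sources: [0:x]
N(rest) = Σ N(rest − s) over sources s of rest; N(one piece) = 1:
  size 1 → [5]=1
  size 2 → [4,5]=1
  size 3 → [2,4,5]=1  [3,4,5]=1
  size 4 → [1,2,4,5]=1  [2,3,4,5]=2
  first=0(x) contributes 3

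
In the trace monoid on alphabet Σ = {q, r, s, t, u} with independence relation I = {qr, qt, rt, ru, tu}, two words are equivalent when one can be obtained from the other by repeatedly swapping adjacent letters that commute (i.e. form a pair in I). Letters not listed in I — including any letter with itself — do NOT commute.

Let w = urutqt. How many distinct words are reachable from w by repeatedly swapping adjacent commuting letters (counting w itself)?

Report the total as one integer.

piece 0:u — minimal
piece 1:r — minimal
piece 2:u rests on {0:u}
piece 3:t — minimal
piece 4:q rests on {2:u}
piece 5:t rests on {3:t}
minimal pieces: {0:u, 1:r, 3:t}
ways to finish when only these pieces remain (= sum over removing one remaining piece with nothing left below it):
  1 left: {1}→1  {4}→1  {5}→1
  2 left: {1,4}→2  {1,5}→2  {2,4}→1  {3,5}→1  {4,5}→2
  3 left: {0,2,4}→1  {1,2,4}→3  {1,3,5}→3  {1,4,5}→6  {2,4,5}→3  {3,4,5}→3
  4 left: {0,1,2,4}→4  {0,2,4,5}→4  {1,2,4,5}→12  {1,3,4,5}→12  {2,3,4,5}→6
  placing 0:u first → 30 extensions
  placing 1:r first → 10 extensions
  placing 3:t first → 20 extensions
total linear extensions = 60

60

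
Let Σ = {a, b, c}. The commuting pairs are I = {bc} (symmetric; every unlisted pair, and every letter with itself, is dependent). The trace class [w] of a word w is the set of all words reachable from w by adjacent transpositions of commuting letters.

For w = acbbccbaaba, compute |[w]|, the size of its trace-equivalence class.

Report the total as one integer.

20

piece 0:a — minimal
piece 1:c rests on {0:a}
piece 2:b rests on {0:a}
piece 3:b rests on {2:b}
piece 4:c rests on {1:c}
piece 5:c rests on {4:c}
piece 6:b rests on {3:b}
piece 7:a rests on {5:c, 6:b}
piece 8:a rests on {7:a}
piece 9:b rests on {8:a}
piece 10:a rests on {9:b}
minimal pieces: {0:a}
ways to finish when only these pieces remain (= sum over removing one remaining piece with nothing left below it):
  1 left: {10}→1
  2 left: {9,10}→1
  3 left: {8,9,10}→1
  4 left: {7,8,9,10}→1
  5 left: {5,7,8,9,10}→1  {6,7,8,9,10}→1
  6 left: {3,6,7,8,9,10}→1  {4,5,7,8,9,10}→1  {5,6,7,8,9,10}→2
  7 left: {1,4,5,7,8,9,10}→1  {2,3,6,7,8,9,10}→1  {3,5,6,7,8,9,10}→3  {4,5,6,7,8,9,10}→3
  8 left: {1,4,5,6,7,8,9,10}→4  {2,3,5,6,7,8,9,10}→4  {3,4,5,6,7,8,9,10}→6
  9 left: {1,3,4,5,6,7,8,9,10}→10  {2,3,4,5,6,7,8,9,10}→10
  placing 0:a first → 20 extensions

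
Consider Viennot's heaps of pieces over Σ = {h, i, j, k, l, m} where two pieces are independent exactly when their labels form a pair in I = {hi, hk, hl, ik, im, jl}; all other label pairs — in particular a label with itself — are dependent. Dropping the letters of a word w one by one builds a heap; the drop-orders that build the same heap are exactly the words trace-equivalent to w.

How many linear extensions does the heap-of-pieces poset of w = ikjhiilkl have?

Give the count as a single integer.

0(i) covers ∅
1(k) covers ∅
2(j) covers 0:i, 1:k
3(h) covers 2:j
4(i) covers 2:j
5(i) covers 4:i
6(l) covers 5:i
7(k) covers 6:l
8(l) covers 7:k
floor of heap: 0:i, 1:k
completions by unplaced set U, small U first (add the entries for U minus each lowest piece of U):
  |U|=1: {3}:1  {8}:1
  |U|=2: {3,8}:2  {7,8}:1
  |U|=3: {3,7,8}:3  {6,7,8}:1
  |U|=4: {3,6,7,8}:4  {5,6,7,8}:1
  |U|=5: {3,5,6,7,8}:5  {4,5,6,7,8}:1
  |U|=6: {3,4,5,6,7,8}:6
  |U|=7: {2,3,4,5,6,7,8}:6
  start at 0(i): 6
  start at 1(k): 6
sum over floor = 12

12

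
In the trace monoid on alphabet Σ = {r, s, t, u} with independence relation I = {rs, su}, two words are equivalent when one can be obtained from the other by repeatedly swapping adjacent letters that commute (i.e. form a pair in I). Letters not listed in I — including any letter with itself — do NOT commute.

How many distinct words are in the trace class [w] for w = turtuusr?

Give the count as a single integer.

4

0(t) covers ∅
1(u) covers 0:t
2(r) covers 1:u
3(t) covers 2:r
4(u) covers 3:t
5(u) covers 4:u
6(s) covers 3:t
7(r) covers 5:u
floor of heap: 0:t
completions by unplaced set U, small U first (add the entries for U minus each lowest piece of U):
  |U|=1: {6}:1  {7}:1
  |U|=2: {5,7}:1  {6,7}:2
  |U|=3: {4,5,7}:1  {5,6,7}:3
  |U|=4: {4,5,6,7}:4
  |U|=5: {3,4,5,6,7}:4
  |U|=6: {2,3,4,5,6,7}:4
  start at 0(t): 4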